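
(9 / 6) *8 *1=12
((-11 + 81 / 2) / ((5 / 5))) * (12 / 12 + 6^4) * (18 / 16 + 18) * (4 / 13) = 11708019 / 52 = 225154.21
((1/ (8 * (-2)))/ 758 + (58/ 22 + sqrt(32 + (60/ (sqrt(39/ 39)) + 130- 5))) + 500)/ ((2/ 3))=3 * sqrt(217)/ 2 + 201167103/ 266816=776.05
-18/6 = -3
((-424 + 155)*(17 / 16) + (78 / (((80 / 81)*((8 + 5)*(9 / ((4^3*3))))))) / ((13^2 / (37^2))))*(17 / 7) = 175603319 / 94640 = 1855.49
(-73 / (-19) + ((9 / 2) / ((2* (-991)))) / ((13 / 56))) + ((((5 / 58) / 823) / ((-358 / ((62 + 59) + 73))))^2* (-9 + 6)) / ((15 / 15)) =68484872377596843265 / 17870319912001929892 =3.83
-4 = -4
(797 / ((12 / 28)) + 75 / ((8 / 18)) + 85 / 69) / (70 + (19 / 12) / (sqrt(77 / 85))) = 7246527288 / 249782369 - 10643477* sqrt(6545) / 1248911845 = 28.32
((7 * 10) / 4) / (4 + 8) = 1.46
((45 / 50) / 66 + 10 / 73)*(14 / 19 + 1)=7257 / 27740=0.26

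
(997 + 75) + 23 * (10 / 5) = 1118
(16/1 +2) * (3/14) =3.86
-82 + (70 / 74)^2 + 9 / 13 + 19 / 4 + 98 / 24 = -7643407 / 106782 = -71.58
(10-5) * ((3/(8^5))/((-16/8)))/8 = -15/524288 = -0.00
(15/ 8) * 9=135/ 8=16.88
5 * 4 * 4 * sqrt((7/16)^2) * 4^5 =35840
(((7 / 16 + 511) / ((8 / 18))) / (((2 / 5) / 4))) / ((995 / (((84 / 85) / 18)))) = 171843 / 270640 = 0.63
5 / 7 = 0.71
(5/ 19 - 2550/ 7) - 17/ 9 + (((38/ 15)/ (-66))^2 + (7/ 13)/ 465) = -4805515206176/ 13133094975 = -365.91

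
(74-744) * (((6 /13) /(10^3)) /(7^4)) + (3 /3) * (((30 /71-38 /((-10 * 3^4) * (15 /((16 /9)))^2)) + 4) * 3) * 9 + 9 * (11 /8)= 638795320670011 /4846661001000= 131.80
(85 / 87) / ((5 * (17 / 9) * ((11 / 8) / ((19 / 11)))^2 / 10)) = 693120 / 424589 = 1.63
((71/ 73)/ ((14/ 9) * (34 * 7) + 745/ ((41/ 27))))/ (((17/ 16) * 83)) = 419184/ 32718593941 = 0.00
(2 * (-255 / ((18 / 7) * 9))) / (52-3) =-85 / 189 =-0.45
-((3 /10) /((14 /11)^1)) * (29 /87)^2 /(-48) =11 /20160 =0.00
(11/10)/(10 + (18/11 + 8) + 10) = 121/3260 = 0.04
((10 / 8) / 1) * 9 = 45 / 4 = 11.25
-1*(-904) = 904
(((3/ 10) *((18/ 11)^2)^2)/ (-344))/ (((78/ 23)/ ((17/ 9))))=-285039/ 81843190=-0.00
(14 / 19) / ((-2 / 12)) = -84 / 19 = -4.42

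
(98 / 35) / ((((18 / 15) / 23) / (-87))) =-4669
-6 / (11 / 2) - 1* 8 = -100 / 11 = -9.09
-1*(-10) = 10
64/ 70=32/ 35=0.91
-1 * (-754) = 754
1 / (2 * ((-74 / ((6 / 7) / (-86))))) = 0.00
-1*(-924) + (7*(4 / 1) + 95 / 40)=7635 / 8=954.38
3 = 3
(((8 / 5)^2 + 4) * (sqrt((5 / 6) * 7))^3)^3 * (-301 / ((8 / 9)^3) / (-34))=149427826863 * sqrt(210) / 217600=9951355.40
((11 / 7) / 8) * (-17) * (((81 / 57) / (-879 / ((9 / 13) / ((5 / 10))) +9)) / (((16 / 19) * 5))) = 15147 / 8411200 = 0.00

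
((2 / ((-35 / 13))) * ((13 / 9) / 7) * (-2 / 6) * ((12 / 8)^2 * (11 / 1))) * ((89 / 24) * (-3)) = -165451 / 11760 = -14.07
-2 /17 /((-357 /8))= 16 /6069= 0.00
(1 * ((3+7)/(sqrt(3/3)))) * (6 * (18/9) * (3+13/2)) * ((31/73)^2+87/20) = 27522051/5329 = 5164.58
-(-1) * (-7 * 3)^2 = 441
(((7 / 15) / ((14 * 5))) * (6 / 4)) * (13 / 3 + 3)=11 / 150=0.07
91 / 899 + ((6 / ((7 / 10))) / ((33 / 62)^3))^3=97358780094122378508407 / 530048373916037823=183679.05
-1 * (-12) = 12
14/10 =7/5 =1.40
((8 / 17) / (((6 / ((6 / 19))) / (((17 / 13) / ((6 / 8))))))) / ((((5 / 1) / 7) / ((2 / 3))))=448 / 11115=0.04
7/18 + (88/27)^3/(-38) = -390601/747954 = -0.52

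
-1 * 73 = -73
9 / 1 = 9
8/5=1.60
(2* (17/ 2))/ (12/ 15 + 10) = 85/ 54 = 1.57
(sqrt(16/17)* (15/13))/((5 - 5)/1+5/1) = 12* sqrt(17)/221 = 0.22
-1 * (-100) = 100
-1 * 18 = -18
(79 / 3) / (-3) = -79 / 9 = -8.78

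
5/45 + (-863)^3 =-5784620822/9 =-642735646.89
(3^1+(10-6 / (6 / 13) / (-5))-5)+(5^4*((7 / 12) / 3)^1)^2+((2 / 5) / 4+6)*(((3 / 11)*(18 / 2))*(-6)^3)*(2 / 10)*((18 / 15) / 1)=24954084799 / 1782000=14003.41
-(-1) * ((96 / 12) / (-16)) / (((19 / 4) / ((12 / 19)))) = -24 / 361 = -0.07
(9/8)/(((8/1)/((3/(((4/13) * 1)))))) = 351/256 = 1.37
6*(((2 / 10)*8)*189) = 9072 / 5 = 1814.40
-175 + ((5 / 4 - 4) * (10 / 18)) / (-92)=-579545 / 3312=-174.98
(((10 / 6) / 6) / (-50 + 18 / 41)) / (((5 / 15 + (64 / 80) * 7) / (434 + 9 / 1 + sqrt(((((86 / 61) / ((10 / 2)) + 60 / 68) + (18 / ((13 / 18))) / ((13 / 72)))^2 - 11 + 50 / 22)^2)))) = -571701894979538197 / 30549726164647976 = -18.71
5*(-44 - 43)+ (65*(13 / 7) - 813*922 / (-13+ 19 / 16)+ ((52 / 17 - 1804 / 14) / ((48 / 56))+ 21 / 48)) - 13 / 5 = 5397309037 / 85680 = 62993.80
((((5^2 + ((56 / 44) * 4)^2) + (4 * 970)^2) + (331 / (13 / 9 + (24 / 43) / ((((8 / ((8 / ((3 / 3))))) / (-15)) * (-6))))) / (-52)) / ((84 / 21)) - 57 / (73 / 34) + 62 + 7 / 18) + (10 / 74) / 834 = 351752579930205293621 / 93460541206032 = 3763648.01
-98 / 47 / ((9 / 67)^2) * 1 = -115.56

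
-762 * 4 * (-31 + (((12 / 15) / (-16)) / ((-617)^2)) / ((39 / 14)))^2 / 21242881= -5380553769576049153406 / 39021327539640386472675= -0.14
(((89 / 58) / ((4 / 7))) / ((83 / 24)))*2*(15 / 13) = 56070 / 31291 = 1.79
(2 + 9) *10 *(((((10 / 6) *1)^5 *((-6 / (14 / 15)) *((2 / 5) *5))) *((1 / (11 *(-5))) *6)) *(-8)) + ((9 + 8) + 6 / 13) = -12985699 / 819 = -15855.55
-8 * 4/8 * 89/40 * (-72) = 3204/5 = 640.80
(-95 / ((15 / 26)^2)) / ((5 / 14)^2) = -2237.71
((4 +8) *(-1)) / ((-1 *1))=12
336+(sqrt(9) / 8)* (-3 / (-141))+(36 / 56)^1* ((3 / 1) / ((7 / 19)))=6287055 / 18424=341.24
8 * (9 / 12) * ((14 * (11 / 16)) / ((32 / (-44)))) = -2541 / 32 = -79.41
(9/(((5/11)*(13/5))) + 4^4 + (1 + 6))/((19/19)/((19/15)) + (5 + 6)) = 33421/1456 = 22.95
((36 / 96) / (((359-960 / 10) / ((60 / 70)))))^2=81 / 54228496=0.00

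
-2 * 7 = -14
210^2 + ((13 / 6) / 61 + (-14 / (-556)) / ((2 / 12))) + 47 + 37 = 44184.19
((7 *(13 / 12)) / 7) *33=143 / 4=35.75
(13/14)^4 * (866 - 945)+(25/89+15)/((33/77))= -236716853/10257072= -23.08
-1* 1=-1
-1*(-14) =14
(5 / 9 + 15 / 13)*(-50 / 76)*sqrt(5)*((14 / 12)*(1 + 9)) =-87500*sqrt(5) / 6669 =-29.34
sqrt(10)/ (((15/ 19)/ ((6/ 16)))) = 19 * sqrt(10)/ 40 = 1.50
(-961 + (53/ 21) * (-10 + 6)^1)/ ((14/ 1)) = -69.36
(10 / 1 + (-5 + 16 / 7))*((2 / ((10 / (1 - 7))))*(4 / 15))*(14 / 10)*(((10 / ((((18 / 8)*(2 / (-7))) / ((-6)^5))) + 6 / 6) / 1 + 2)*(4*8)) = -1579292928 / 125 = -12634343.42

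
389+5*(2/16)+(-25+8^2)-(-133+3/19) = 85343/152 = 561.47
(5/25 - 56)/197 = -279/985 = -0.28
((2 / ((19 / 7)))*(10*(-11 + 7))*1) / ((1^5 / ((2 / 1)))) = -1120 / 19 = -58.95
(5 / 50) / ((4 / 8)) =1 / 5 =0.20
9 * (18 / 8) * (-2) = -40.50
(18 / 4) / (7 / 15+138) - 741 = -3077979 / 4154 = -740.97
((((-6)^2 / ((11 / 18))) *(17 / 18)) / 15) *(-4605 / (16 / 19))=-892449 / 44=-20282.93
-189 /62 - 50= -3289 /62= -53.05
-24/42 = -4/7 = -0.57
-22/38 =-11/19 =-0.58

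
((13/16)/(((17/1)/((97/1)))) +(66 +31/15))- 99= -107293/4080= -26.30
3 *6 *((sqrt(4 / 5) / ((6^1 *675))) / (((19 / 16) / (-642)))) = -6848 *sqrt(5) / 7125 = -2.15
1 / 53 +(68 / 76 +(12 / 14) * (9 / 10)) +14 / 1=552819 / 35245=15.69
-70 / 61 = -1.15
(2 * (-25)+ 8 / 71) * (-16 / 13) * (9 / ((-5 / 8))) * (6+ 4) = -8160768 / 923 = -8841.57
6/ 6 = 1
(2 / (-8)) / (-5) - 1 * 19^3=-137179 / 20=-6858.95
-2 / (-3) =0.67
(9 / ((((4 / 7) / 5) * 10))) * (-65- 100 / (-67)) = -268065 / 536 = -500.12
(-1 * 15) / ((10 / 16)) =-24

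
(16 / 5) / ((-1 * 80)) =-1 / 25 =-0.04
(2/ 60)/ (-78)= -1/ 2340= -0.00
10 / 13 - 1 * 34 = -432 / 13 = -33.23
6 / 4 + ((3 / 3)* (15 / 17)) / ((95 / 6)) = 1005 / 646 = 1.56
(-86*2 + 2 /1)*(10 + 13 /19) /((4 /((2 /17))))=-1015 /19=-53.42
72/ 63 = 8/ 7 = 1.14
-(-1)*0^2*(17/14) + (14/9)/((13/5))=70/117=0.60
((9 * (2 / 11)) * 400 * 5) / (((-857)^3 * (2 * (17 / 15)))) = -270000 / 117702062291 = -0.00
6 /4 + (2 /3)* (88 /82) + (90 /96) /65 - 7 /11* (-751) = 135122627 /281424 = 480.14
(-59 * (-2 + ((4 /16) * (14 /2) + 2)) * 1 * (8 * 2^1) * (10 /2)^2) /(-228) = 10325 /57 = 181.14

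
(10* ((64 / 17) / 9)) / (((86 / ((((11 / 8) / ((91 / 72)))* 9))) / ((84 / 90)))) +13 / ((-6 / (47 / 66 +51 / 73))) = -717587191 / 274712724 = -2.61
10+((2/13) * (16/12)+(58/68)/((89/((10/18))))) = 3614929/354042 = 10.21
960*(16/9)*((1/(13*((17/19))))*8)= 778240/663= 1173.82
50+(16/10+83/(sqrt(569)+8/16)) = 332 * sqrt(569)/2275+117224/2275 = 55.01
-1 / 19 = -0.05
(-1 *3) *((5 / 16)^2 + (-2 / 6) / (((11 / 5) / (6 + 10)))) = 19655 / 2816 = 6.98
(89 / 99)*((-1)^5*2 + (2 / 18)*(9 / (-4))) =-89 / 44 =-2.02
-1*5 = -5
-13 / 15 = -0.87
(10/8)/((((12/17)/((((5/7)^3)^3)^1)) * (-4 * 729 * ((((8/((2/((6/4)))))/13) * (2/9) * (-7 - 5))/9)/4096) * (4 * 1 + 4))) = 2158203125/19611853002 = 0.11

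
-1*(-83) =83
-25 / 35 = -5 / 7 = -0.71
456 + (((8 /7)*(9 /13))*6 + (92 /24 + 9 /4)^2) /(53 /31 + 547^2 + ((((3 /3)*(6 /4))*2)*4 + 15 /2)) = 55428865630933 /121554492696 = 456.00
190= 190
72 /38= 36 /19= 1.89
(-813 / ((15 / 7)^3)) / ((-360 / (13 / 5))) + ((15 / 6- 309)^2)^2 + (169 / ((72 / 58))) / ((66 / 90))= 393160277524056433 / 44550000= 8825146521.30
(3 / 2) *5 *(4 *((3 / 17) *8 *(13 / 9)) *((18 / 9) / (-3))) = -2080 / 51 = -40.78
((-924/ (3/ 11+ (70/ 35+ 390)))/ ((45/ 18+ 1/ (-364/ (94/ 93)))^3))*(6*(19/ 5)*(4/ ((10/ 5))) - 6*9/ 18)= -6.44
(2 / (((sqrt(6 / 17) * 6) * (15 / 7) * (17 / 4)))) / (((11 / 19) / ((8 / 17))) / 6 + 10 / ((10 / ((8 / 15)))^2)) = 106400 * sqrt(102) / 4072503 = 0.26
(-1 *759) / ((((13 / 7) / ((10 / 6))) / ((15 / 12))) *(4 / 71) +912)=-3143525 / 3777408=-0.83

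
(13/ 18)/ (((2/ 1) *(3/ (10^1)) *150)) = 0.01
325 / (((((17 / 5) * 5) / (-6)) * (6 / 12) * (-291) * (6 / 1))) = 0.13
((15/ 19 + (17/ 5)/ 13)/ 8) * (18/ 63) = 649/ 17290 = 0.04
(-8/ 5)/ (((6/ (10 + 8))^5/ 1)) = -1944/ 5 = -388.80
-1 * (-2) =2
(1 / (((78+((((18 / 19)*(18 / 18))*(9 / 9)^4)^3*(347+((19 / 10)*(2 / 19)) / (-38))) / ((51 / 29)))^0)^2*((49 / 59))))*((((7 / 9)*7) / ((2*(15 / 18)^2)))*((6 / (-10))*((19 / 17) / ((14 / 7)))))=-3363 / 2125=-1.58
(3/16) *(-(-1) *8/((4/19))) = 57/8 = 7.12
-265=-265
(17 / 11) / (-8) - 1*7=-633 / 88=-7.19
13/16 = 0.81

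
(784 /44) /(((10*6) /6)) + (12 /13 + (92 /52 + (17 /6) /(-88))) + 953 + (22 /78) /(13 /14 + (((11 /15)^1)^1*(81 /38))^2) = 9334124670997 /9748172720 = 957.53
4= 4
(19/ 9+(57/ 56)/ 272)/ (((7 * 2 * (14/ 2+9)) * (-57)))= -15259/ 92123136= -0.00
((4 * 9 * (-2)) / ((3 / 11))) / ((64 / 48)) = -198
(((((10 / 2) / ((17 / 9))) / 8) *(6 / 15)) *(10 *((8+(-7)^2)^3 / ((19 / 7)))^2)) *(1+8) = 1885354558605 / 34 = 55451604664.85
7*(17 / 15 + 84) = 8939 / 15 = 595.93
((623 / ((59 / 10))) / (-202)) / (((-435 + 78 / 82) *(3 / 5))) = 638575 / 318139092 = 0.00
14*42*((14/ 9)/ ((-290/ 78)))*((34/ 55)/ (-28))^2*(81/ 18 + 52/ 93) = -24747359/ 40792125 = -0.61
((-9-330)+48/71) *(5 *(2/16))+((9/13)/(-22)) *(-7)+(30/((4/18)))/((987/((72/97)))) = -547272100539/2592101512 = -211.13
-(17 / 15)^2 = -289 / 225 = -1.28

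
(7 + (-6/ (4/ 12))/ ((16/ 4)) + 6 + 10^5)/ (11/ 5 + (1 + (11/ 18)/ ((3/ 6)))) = 9000765/ 398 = 22614.99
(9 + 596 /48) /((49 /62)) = 7967 /294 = 27.10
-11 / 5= -2.20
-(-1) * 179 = 179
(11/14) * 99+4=81.79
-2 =-2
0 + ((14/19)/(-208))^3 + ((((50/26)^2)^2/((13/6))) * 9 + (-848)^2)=937720778059563409/1303909727744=719160.81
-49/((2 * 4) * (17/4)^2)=-0.34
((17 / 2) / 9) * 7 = 119 / 18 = 6.61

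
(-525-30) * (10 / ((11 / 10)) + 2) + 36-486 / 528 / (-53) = -28541055 / 4664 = -6119.44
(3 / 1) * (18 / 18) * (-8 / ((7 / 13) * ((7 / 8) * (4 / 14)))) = -1248 / 7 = -178.29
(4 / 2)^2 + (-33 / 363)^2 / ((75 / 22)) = 3302 / 825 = 4.00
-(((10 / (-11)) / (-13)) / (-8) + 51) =-29167 / 572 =-50.99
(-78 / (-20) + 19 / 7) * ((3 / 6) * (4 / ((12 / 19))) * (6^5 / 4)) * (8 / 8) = 1425114 / 35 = 40717.54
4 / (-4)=-1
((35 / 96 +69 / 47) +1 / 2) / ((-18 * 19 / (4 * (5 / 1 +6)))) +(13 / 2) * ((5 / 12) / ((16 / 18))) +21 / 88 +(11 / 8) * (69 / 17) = 8.57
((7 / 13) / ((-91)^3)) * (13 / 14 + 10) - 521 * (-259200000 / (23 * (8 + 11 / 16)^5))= 2774406917807734342704219 / 23382953296024737142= 118650.83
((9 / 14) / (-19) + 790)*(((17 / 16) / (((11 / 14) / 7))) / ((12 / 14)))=8724.04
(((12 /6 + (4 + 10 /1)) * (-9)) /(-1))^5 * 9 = 557256278016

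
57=57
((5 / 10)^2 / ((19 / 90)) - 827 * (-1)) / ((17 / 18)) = 283239 / 323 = 876.90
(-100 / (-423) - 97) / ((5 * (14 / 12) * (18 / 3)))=-2.76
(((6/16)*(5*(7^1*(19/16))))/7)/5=57/128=0.45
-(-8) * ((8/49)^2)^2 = 32768/5764801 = 0.01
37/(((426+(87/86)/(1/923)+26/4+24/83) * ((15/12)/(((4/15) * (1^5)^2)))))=528212/91445925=0.01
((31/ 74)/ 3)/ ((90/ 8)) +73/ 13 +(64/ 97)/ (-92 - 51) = 389605867/ 69285645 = 5.62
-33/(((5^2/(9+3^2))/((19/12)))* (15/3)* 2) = -1881/500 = -3.76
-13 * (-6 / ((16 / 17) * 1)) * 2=663 / 4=165.75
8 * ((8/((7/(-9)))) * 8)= -4608/7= -658.29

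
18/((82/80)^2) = 28800/1681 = 17.13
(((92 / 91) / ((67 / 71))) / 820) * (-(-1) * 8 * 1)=13064 / 1249885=0.01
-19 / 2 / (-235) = 0.04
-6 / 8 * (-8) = 6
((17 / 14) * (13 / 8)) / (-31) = -221 / 3472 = -0.06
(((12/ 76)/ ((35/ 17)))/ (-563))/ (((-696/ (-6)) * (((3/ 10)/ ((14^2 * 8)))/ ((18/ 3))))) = -11424/ 310213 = -0.04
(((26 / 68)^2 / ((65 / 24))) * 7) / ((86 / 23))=6279 / 62135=0.10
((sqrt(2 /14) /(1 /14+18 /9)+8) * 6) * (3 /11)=36 * sqrt(7) /319+144 /11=13.39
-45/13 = -3.46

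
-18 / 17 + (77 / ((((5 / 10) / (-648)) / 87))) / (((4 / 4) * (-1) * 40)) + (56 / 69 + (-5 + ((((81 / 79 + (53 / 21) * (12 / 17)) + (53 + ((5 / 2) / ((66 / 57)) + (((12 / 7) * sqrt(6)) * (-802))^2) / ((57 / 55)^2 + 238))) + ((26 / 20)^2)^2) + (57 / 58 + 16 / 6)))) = 83975547499174054876391 / 317435682475310000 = 264543.50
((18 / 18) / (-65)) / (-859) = 1 / 55835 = 0.00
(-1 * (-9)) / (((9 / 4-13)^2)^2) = 2304 / 3418801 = 0.00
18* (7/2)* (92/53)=5796/53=109.36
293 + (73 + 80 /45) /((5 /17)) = 24626 /45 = 547.24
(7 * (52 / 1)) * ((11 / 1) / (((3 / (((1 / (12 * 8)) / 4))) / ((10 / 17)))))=2.04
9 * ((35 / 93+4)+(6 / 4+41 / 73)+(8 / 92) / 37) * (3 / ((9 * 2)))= 74417321 / 7703252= 9.66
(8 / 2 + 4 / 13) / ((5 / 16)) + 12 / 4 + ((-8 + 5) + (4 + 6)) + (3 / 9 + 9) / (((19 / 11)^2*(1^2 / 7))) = 3215858 / 70395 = 45.68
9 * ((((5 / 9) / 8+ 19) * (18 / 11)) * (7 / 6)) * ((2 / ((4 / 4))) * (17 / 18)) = 163387 / 264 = 618.89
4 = 4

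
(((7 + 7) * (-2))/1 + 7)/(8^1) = -21/8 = -2.62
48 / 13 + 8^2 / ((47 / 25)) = 23056 / 611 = 37.73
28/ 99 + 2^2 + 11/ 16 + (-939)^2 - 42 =1396587409/ 1584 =881683.97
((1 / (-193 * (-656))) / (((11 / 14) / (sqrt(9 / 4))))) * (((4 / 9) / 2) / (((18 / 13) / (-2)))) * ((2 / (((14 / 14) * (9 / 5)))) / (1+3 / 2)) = -91 / 42302898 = -0.00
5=5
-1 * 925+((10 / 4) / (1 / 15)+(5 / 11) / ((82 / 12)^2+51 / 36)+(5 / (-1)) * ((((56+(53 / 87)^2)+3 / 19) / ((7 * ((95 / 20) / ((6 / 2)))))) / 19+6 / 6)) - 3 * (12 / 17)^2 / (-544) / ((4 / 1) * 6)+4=-40358196721364005643 / 45354817284457296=-889.83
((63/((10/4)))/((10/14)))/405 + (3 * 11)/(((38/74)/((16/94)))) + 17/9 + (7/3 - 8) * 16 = -26037287/334875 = -77.75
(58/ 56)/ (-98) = -0.01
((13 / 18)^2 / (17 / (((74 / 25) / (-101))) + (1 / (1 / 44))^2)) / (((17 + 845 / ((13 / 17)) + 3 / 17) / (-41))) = -4358341 / 310095070686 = -0.00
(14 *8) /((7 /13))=208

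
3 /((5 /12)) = 36 /5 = 7.20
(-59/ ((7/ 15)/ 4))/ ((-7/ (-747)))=-2644380/ 49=-53966.94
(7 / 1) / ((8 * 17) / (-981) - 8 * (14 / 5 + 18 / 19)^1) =-652365 / 2806808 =-0.23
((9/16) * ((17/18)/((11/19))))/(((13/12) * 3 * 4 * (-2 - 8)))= -323/45760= -0.01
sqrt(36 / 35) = 6 * sqrt(35) / 35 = 1.01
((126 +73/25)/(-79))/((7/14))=-6446/1975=-3.26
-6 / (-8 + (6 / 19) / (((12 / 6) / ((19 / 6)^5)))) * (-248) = 124416 / 3535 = 35.20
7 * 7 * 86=4214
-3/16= -0.19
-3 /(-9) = 1 /3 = 0.33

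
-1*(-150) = 150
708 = 708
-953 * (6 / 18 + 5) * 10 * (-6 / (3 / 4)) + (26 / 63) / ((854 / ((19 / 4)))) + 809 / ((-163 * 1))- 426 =7124216224633 / 17539452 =406182.37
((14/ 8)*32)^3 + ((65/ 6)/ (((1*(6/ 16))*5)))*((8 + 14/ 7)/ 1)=1581064/ 9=175673.78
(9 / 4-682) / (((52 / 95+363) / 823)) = -212585015 / 138148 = -1538.82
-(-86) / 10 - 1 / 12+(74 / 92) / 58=85348 / 10005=8.53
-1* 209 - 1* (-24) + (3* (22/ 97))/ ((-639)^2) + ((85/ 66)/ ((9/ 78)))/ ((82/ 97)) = -2045847964651/ 11908545858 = -171.80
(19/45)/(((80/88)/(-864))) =-10032/25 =-401.28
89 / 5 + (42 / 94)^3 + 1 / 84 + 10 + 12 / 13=16339666999 / 566873580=28.82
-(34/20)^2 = -289/100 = -2.89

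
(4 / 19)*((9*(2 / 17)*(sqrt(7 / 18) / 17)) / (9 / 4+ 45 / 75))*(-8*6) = -3840*sqrt(14) / 104329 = -0.14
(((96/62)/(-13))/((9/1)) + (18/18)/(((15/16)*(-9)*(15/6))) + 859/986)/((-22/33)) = -217404419/178811100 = -1.22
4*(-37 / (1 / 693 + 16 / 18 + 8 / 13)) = -1333332 / 13565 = -98.29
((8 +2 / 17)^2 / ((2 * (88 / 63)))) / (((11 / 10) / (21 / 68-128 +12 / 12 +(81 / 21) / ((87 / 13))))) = -2704.34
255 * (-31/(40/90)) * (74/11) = -2632365/22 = -119652.95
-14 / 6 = -7 / 3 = -2.33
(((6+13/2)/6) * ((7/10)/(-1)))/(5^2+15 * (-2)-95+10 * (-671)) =7/32688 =0.00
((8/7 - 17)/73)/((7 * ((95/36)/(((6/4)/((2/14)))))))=-0.12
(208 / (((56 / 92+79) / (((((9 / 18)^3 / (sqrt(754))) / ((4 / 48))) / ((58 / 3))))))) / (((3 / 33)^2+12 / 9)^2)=54552366 * sqrt(754) / 365209665199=0.00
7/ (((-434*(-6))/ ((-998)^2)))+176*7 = 363577/ 93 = 3909.43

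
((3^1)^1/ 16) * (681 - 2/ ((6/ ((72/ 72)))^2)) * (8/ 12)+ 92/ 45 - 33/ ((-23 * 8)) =160709/ 1840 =87.34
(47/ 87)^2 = 2209/ 7569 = 0.29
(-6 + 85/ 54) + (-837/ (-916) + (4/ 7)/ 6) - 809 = -140648869/ 173124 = -812.42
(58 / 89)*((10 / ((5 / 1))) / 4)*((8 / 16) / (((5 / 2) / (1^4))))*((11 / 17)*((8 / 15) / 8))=319 / 113475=0.00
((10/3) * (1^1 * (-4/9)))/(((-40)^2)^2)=-1/1728000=-0.00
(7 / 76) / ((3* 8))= 7 / 1824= 0.00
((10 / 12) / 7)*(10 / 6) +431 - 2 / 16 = 217261 / 504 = 431.07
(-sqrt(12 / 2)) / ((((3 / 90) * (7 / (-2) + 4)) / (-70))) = 4200 * sqrt(6) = 10287.86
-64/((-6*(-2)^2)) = 8/3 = 2.67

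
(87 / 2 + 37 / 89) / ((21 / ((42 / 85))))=7817 / 7565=1.03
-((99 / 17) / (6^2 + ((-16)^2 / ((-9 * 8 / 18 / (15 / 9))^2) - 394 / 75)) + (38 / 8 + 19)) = -1245985 / 52292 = -23.83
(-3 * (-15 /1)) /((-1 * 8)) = -45 /8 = -5.62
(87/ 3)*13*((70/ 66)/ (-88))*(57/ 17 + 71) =-2084810/ 6171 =-337.84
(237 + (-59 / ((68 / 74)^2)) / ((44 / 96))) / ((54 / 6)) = 89599 / 9537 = 9.39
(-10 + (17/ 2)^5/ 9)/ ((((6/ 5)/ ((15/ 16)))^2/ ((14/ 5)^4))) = 3402161777/ 18432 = 184579.09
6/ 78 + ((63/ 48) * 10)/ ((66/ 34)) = 7823/ 1144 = 6.84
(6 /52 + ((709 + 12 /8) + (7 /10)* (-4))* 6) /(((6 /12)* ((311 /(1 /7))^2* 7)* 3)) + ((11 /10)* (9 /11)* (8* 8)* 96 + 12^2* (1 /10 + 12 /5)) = 12700302379679 /2156394695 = 5889.60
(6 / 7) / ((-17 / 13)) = -78 / 119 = -0.66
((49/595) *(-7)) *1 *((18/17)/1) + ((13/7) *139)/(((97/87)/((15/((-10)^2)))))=34.12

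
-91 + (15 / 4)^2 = -1231 / 16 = -76.94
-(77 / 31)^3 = -456533 / 29791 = -15.32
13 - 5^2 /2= 1 /2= 0.50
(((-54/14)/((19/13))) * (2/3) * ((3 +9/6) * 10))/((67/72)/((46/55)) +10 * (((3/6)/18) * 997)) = -775008/2721845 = -0.28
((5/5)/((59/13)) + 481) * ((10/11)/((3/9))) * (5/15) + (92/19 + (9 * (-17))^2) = 294110567/12331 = 23851.32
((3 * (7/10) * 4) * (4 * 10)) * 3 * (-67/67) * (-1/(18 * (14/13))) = 52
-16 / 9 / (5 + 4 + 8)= -16 / 153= -0.10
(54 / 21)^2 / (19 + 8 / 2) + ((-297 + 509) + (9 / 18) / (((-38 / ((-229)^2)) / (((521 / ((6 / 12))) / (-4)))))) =30827990343 / 171304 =179960.72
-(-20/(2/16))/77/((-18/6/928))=-148480/231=-642.77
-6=-6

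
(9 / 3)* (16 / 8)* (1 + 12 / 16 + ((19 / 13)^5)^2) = 76467823422441 / 275716983698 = 277.34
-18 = -18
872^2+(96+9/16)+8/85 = 1034253693/1360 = 760480.66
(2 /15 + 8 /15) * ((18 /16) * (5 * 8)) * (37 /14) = 555 /7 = 79.29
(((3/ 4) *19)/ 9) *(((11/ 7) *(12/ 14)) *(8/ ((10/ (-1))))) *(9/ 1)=-3762/ 245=-15.36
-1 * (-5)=5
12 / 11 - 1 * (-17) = 199 / 11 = 18.09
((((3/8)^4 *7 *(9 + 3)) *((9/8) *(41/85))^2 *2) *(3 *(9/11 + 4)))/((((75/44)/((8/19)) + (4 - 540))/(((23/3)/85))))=-6886156599/2872021888000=-0.00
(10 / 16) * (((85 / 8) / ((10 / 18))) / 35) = 153 / 448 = 0.34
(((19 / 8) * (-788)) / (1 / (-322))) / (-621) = -26201 / 27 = -970.41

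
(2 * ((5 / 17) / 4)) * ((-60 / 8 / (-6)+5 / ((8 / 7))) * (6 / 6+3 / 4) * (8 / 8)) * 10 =7875 / 544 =14.48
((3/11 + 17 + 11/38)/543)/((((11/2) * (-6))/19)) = -2447/131406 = -0.02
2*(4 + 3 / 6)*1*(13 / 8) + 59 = 589 / 8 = 73.62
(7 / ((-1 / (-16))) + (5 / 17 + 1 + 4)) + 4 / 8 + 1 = 118.79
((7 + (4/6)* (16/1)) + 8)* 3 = 77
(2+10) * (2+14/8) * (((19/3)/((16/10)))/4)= 44.53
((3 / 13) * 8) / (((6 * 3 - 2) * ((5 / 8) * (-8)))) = -3 / 130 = -0.02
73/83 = 0.88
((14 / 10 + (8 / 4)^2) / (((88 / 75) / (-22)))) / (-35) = 81 / 28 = 2.89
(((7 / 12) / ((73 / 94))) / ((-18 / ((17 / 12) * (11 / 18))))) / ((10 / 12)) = -61523 / 1419120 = -0.04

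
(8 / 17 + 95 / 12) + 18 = 5383 / 204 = 26.39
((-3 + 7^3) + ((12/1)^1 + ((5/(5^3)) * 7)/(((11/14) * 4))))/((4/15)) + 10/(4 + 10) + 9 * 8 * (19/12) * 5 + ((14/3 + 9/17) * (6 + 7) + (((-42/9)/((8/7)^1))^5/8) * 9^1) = 986561605759/1447649280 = 681.49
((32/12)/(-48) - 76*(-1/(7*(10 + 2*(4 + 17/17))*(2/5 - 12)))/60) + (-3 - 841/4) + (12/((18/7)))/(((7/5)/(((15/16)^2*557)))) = 1658658293/1169280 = 1418.53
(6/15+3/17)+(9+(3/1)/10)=1679/170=9.88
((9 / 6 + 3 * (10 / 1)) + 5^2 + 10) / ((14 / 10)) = 95 / 2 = 47.50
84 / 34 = 42 / 17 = 2.47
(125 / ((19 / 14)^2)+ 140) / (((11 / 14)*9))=1050560 / 35739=29.40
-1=-1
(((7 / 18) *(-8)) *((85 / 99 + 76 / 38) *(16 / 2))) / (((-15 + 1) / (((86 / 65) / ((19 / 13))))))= 389408 / 84645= 4.60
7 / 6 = 1.17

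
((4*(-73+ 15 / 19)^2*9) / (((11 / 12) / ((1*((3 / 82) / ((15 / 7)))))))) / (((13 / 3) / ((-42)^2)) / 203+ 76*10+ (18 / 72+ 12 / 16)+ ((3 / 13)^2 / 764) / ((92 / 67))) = 9079956889337009055744 / 1976342515601493052145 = 4.59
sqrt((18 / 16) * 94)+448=3 * sqrt(47) / 2+448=458.28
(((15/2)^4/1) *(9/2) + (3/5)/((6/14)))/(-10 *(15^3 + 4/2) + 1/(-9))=-20505141/48628960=-0.42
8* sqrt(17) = 32.98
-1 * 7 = -7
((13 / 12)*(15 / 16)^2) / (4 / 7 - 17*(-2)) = 6825 / 247808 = 0.03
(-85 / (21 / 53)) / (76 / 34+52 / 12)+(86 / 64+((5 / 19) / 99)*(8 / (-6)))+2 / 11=-2636982163 / 84690144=-31.14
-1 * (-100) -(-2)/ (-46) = 2299/ 23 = 99.96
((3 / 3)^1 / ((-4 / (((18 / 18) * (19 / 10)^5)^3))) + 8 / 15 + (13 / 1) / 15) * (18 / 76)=-136579743268873184691 / 152000000000000000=-898.55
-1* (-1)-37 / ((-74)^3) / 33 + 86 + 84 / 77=2894315 / 32856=88.09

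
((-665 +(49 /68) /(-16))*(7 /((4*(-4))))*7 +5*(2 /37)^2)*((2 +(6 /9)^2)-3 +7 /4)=695712483569 /285978624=2432.74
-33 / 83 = -0.40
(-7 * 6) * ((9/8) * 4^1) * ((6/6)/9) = -21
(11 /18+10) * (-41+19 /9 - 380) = -360035 /81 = -4444.88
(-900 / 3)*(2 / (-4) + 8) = -2250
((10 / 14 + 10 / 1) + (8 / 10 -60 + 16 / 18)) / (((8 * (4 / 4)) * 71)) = -14993 / 178920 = -0.08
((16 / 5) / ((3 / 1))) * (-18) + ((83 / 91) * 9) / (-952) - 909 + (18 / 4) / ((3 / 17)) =-391017267 / 433160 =-902.71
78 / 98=0.80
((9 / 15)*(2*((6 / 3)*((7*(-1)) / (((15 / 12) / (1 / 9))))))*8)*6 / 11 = -1792 / 275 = -6.52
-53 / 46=-1.15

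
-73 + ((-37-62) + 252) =80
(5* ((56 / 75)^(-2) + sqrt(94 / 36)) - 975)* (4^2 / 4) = -3831.81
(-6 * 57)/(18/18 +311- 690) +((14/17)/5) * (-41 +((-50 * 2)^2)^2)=29399989561/1785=16470582.39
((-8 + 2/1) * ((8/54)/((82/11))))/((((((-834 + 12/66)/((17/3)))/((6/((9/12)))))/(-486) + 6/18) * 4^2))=-18513/922049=-0.02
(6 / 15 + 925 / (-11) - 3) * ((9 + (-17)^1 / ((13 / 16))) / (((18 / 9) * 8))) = 9238 / 143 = 64.60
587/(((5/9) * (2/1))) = 528.30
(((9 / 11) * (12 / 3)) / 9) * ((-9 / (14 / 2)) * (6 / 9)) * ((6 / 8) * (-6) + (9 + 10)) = -348 / 77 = -4.52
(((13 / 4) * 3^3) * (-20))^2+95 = 3080120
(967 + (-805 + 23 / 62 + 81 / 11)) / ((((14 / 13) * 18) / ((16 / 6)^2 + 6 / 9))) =7524335 / 110484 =68.10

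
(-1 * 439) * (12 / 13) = -5268 / 13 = -405.23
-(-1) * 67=67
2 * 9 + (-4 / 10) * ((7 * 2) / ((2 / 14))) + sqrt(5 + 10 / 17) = -106 / 5 + sqrt(1615) / 17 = -18.84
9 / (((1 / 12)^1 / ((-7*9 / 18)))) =-378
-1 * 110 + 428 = 318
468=468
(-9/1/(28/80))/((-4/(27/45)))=27/7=3.86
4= 4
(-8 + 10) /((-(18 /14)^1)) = -14 /9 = -1.56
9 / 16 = 0.56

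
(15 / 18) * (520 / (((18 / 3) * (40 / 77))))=5005 / 36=139.03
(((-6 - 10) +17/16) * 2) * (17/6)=-4063/48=-84.65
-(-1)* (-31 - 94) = -125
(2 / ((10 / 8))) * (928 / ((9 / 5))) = 7424 / 9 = 824.89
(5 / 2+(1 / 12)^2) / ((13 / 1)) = 361 / 1872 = 0.19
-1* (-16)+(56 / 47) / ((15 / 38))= 13408 / 705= 19.02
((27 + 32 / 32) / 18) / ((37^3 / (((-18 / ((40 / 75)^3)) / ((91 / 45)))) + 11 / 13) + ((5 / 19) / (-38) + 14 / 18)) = -19956982500 / 11054849969543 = -0.00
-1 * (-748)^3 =418508992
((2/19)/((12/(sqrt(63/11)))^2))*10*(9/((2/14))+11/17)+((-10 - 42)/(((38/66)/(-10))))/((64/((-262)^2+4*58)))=3453409060/3553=971969.90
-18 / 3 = -6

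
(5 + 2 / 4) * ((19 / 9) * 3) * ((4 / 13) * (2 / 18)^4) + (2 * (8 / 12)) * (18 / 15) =2049122 / 1279395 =1.60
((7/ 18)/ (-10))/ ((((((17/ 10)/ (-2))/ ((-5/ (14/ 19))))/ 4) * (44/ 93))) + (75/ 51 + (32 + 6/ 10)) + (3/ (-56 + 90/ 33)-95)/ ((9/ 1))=51491482/ 2465595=20.88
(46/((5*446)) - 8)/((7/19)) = -24149/1115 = -21.66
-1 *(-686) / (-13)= -686 / 13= -52.77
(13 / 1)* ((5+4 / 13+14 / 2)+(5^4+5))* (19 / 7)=158650 / 7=22664.29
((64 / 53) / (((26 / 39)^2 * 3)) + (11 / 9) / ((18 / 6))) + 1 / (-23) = 1.27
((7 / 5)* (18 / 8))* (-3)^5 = -765.45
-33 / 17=-1.94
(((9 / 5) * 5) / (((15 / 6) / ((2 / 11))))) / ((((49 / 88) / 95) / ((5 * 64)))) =1751040 / 49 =35735.51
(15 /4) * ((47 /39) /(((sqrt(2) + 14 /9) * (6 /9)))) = 44415 /1768 - 57105 * sqrt(2) /3536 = 2.28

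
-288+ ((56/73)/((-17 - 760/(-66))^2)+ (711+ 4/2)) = 1016471009/2391553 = 425.03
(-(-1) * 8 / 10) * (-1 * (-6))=24 / 5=4.80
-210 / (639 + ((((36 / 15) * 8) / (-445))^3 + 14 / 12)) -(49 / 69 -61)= 175048406976051940 / 2919331338422421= 59.96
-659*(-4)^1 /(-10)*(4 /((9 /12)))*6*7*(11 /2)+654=-1620506 /5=-324101.20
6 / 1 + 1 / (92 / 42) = 297 / 46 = 6.46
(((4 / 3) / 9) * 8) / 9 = 32 / 243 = 0.13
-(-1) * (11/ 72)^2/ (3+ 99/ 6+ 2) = 121/ 111456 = 0.00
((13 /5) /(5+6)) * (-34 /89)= -442 /4895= -0.09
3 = 3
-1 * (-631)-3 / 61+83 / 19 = 635.32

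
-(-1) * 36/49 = 36/49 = 0.73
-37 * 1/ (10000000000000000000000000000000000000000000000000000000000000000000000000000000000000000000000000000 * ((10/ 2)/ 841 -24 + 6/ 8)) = 31117/ 195482500000000000000000000000000000000000000000000000000000000000000000000000000000000000000000000000000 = 0.00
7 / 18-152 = -2729 / 18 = -151.61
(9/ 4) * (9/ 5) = 81/ 20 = 4.05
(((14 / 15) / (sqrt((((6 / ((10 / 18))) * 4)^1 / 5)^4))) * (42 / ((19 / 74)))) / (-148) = -6125 / 443232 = -0.01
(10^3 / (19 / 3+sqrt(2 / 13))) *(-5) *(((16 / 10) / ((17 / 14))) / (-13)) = 255360 / 3179-40320 *sqrt(26) / 41327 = 75.35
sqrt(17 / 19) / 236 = sqrt(323) / 4484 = 0.00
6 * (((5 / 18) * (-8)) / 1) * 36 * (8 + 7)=-7200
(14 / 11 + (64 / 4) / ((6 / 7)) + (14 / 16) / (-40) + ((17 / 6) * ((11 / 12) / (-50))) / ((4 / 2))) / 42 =3150821 / 6652800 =0.47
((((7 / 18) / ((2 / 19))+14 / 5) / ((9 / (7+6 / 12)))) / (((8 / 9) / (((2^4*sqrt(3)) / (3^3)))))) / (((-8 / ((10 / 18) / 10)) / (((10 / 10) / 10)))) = -1169*sqrt(3) / 466560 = -0.00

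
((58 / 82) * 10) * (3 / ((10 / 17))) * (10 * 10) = 147900 / 41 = 3607.32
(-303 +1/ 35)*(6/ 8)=-7953/ 35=-227.23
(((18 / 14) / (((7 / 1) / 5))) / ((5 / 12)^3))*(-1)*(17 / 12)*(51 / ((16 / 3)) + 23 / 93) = -6700023 / 37975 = -176.43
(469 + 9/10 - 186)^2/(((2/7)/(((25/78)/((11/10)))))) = 282097235/3432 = 82196.16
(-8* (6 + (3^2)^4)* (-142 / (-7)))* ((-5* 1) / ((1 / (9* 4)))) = 1342820160 / 7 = 191831451.43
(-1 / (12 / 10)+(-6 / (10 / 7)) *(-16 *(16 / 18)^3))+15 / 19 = 47.15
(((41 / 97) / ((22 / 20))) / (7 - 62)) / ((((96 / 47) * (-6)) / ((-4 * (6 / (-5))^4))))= -0.00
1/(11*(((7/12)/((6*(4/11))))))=288/847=0.34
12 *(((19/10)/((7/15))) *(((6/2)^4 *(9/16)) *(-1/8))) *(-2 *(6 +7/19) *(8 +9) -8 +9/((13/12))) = 175198383/2912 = 60164.28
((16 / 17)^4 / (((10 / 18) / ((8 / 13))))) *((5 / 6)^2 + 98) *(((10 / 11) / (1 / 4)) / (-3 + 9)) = 9961472 / 191607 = 51.99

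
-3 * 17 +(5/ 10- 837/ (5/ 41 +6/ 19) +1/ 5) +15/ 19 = -4099747/ 2090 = -1961.60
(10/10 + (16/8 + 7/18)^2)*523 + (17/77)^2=6738277627/1920996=3507.70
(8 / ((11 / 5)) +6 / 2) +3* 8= 337 / 11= 30.64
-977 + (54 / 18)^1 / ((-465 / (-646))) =-150789 / 155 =-972.83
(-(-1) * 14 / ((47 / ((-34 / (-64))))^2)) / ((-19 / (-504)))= 127449 / 2686144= 0.05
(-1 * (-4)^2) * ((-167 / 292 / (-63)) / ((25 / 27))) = -0.16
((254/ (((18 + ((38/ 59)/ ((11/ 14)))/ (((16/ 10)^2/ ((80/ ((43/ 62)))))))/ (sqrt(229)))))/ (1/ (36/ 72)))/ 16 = 3544189 *sqrt(229)/ 24529216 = 2.19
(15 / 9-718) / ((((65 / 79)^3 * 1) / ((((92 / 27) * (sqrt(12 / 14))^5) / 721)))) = -55701574064 * sqrt(42) / 87320039625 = -4.13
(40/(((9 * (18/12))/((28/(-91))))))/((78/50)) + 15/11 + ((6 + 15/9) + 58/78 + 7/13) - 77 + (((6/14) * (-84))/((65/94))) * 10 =-88523503/150579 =-587.89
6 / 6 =1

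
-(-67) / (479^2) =67 / 229441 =0.00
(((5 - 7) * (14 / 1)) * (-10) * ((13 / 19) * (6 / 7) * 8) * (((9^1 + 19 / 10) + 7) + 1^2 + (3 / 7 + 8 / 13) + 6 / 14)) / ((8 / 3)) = 1334808 / 133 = 10036.15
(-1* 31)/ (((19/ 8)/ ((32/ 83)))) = -7936/ 1577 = -5.03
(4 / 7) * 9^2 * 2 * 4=370.29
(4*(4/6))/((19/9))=24/19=1.26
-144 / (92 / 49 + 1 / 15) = -105840 / 1429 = -74.07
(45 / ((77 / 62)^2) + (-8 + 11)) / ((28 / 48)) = 2289204 / 41503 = 55.16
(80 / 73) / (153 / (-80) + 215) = 6400 / 1244431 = 0.01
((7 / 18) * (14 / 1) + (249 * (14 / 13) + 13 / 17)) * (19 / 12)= 2592113 / 5967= 434.41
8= 8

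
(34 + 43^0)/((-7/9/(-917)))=41265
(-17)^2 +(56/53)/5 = 76641/265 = 289.21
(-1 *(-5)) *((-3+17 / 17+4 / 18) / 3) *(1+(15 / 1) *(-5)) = 5920 / 27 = 219.26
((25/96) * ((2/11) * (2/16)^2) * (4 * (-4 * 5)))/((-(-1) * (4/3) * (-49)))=125/137984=0.00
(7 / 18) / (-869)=-7 / 15642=-0.00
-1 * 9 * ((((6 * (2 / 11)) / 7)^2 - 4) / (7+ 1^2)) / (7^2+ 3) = 53037 / 616616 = 0.09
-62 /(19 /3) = -186 /19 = -9.79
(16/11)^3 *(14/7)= 8192/1331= 6.15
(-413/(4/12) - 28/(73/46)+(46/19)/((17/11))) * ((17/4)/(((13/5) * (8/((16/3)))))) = -49322445/36062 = -1367.71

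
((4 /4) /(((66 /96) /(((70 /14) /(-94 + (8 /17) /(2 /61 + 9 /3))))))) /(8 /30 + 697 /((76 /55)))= -143412000 /933920634449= -0.00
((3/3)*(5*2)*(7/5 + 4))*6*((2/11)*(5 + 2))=4536/11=412.36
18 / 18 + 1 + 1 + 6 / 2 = 6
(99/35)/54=11/210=0.05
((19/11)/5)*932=17708/55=321.96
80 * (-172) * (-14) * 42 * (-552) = -4466165760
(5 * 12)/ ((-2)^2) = 15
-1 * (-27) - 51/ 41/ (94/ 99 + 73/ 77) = 1420362/ 53915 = 26.34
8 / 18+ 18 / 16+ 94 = 6881 / 72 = 95.57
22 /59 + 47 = 2795 /59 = 47.37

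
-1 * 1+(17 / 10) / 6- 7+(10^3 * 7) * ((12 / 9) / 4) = 139537 / 60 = 2325.62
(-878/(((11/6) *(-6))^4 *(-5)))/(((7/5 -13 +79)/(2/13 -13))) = -146626/64142221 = -0.00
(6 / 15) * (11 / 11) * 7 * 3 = 42 / 5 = 8.40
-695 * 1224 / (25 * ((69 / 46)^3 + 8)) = -1361088 / 455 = -2991.40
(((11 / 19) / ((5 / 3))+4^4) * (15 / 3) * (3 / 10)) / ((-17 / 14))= -511413 / 1615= -316.66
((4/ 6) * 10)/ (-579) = -20/ 1737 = -0.01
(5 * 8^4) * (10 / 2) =102400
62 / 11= 5.64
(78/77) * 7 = 78/11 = 7.09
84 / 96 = 0.88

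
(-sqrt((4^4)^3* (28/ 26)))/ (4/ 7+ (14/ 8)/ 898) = -102989824* sqrt(182)/ 187421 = -7413.30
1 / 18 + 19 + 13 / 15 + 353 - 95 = 277.92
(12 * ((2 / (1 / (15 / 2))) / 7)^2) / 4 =675 / 49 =13.78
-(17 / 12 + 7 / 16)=-89 / 48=-1.85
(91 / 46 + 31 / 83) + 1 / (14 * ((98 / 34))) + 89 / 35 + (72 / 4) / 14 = 20315119 / 3273935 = 6.21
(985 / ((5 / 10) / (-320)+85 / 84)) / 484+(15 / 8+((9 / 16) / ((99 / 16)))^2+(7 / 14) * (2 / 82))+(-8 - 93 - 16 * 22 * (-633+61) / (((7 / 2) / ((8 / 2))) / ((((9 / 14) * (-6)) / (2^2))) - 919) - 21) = -9020881220713677 / 26771017510600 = -336.96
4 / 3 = 1.33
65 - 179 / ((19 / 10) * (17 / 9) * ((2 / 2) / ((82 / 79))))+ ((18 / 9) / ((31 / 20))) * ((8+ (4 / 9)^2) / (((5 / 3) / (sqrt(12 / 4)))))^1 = 5312 * sqrt(3) / 837+ 337585 / 25517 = 24.22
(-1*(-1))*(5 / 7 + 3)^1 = 26 / 7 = 3.71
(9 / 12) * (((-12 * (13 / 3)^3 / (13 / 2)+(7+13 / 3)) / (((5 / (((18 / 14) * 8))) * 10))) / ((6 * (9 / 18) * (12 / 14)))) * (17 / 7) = -425 / 21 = -20.24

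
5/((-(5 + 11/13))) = -65/76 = -0.86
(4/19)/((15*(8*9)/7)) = 0.00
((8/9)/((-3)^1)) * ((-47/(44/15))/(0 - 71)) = -470/7029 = -0.07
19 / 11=1.73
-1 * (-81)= 81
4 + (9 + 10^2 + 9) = 122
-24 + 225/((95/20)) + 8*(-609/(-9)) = 32188/57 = 564.70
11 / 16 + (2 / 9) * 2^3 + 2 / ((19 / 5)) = 8185 / 2736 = 2.99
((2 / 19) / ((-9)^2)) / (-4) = -1 / 3078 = -0.00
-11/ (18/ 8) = -44/ 9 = -4.89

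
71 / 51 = 1.39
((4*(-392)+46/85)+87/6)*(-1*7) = 1848021/170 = 10870.71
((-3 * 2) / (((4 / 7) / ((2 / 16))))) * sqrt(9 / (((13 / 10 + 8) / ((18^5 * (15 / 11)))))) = -76545 * sqrt(341) / 682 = -2072.57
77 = 77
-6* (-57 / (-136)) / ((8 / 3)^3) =-4617 / 34816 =-0.13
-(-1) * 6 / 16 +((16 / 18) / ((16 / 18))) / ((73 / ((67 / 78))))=8809 / 22776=0.39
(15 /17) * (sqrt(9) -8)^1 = -75 /17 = -4.41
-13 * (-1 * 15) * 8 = 1560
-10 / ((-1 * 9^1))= 10 / 9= 1.11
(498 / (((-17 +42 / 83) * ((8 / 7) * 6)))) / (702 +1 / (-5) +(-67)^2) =-241115 / 284248208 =-0.00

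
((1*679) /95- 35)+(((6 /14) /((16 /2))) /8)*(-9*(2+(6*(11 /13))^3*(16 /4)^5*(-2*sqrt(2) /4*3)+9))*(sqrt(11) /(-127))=-186297408*sqrt(22) /1953133- 2646 /95+297*sqrt(11) /56896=-475.23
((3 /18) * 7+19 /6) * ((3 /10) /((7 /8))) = 52 /35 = 1.49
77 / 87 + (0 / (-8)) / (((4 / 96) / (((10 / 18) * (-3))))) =77 / 87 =0.89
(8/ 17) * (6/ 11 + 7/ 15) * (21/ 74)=4676/ 34595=0.14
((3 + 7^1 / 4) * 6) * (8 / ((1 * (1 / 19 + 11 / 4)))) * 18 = 103968 / 71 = 1464.34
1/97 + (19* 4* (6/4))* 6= 66349/97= 684.01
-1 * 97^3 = -912673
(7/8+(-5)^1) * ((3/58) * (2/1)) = -99/232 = -0.43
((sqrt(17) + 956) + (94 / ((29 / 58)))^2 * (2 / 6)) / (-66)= -19106 / 99 -sqrt(17) / 66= -193.05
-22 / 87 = -0.25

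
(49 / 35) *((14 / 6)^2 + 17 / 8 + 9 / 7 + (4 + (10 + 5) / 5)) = 7991 / 360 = 22.20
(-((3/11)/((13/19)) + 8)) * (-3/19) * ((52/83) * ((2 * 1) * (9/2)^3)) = 2626587/17347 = 151.41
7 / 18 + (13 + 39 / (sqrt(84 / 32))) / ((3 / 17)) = 1333 / 18 + 442 * sqrt(42) / 21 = 210.46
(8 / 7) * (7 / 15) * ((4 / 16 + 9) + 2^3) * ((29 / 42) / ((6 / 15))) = 667 / 42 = 15.88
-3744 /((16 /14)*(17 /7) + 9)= -183456 /577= -317.95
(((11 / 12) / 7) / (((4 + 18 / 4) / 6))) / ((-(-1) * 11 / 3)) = 3 / 119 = 0.03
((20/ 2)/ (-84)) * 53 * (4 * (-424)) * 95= 21348400/ 21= 1016590.48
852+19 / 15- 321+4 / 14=55918 / 105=532.55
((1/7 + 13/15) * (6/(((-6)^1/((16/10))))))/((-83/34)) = 28832/43575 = 0.66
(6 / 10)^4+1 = 706 / 625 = 1.13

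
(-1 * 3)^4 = 81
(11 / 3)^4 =14641 / 81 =180.75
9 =9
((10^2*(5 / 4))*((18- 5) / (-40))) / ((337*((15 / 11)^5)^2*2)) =-0.00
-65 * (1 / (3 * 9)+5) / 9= -8840 / 243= -36.38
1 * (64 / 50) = 1.28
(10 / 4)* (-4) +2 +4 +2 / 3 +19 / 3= 3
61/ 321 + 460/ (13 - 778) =-6733/ 16371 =-0.41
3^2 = 9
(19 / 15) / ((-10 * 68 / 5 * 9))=-19 / 18360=-0.00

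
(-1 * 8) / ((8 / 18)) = -18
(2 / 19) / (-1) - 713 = -13549 / 19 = -713.11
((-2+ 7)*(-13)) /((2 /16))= -520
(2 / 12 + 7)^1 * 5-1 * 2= 203 / 6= 33.83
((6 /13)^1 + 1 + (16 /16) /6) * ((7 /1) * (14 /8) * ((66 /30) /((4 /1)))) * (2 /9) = 68453 /28080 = 2.44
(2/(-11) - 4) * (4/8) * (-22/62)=23/31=0.74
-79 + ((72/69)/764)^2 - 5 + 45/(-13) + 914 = 207361834973/250879837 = 826.54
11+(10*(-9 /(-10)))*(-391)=-3508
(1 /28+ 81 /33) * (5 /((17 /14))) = 3835 /374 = 10.25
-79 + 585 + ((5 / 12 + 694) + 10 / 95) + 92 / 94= 1201.50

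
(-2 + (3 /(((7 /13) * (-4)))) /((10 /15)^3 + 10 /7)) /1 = -3661 /1304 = -2.81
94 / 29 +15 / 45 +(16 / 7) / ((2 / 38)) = 28625 / 609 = 47.00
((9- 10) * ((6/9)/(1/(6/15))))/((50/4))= -8/375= -0.02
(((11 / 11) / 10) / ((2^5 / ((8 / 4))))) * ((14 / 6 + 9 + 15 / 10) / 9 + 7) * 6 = 91 / 288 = 0.32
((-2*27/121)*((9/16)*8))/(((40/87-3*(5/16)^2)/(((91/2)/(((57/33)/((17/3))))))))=-1797.21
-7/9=-0.78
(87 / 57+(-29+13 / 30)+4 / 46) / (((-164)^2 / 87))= -10247411 / 117535520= -0.09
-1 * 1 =-1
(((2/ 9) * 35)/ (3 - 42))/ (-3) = 70/ 1053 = 0.07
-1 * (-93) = 93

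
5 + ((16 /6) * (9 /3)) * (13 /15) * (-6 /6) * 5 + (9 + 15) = -17 /3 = -5.67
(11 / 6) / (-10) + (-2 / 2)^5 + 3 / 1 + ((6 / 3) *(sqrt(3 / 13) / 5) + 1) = 2 *sqrt(39) / 65 + 169 / 60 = 3.01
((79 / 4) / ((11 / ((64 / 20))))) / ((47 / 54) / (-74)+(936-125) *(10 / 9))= 0.01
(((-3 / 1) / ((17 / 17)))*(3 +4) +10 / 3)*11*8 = -4664 / 3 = -1554.67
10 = 10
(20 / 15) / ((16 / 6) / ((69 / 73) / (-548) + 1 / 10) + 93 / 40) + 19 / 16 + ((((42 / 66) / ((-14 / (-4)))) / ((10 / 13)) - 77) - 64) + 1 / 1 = -138.53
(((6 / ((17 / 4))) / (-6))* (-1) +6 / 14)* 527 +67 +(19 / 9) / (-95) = 131303 / 315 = 416.83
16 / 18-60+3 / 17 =-9017 / 153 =-58.93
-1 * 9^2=-81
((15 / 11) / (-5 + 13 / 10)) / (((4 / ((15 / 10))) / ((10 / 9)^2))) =-625 / 3663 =-0.17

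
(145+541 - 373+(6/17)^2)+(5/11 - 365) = -163467/3179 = -51.42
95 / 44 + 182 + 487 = 29531 / 44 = 671.16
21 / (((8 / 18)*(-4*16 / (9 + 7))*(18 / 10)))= -105 / 16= -6.56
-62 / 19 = -3.26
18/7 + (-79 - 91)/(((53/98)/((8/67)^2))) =-3181174/1665419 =-1.91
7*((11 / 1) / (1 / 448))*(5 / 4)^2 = 53900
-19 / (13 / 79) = -1501 / 13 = -115.46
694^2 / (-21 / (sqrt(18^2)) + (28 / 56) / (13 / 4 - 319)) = -412271.28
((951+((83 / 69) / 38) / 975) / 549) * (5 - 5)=0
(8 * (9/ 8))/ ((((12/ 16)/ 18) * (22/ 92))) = 9936/ 11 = 903.27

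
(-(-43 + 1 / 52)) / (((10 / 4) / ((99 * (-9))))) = -398277 / 26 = -15318.35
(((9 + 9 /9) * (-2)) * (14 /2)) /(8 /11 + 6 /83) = -12782 /73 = -175.10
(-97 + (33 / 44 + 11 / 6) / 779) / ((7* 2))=-906725 / 130872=-6.93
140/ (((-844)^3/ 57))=-0.00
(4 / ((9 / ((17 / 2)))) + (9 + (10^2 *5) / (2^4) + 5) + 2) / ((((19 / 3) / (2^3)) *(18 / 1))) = 1837 / 513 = 3.58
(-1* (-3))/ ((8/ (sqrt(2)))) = 0.53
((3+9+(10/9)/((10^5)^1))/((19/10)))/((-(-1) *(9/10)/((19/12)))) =1080001/97200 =11.11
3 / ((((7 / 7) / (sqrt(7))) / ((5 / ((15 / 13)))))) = 13 * sqrt(7) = 34.39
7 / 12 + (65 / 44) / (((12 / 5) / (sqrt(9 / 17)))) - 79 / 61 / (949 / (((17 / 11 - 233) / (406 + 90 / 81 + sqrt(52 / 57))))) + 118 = -2715309 * sqrt(741) / 40606062777995 + 325 * sqrt(17) / 2992 + 57782805390989573 / 487272753335940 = 119.03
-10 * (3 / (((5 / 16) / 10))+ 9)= -1050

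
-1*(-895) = 895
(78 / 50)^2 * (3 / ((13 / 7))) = 2457 / 625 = 3.93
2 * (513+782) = 2590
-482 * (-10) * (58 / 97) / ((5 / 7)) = 391384 / 97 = 4034.89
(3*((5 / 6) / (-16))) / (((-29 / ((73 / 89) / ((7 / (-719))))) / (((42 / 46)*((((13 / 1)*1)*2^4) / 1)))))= -10234965 / 118726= -86.21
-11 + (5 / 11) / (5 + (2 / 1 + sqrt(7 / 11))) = -10.94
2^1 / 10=1 / 5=0.20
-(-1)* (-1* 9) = -9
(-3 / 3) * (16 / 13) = -16 / 13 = -1.23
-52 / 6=-26 / 3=-8.67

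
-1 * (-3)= 3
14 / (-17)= -14 / 17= -0.82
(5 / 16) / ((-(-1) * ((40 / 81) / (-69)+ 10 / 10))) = 27945 / 88784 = 0.31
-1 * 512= -512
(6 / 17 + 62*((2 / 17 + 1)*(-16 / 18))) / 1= -9370 / 153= -61.24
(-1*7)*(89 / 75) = -623 / 75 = -8.31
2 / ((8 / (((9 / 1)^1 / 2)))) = 1.12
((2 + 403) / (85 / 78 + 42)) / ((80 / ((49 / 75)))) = 51597 / 672200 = 0.08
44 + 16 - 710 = -650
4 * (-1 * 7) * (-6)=168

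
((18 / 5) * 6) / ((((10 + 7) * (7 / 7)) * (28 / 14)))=54 / 85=0.64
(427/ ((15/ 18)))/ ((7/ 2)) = 146.40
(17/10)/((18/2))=17/90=0.19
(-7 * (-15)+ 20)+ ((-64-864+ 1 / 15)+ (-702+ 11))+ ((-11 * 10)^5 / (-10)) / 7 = 24157493137 / 105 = 230071363.21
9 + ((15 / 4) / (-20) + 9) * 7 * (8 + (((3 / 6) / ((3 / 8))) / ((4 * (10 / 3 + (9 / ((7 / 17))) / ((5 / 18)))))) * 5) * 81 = 5523259365 / 137792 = 40084.04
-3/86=-0.03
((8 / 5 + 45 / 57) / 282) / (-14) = -227 / 375060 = -0.00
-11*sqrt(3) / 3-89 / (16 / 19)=-1691 / 16-11*sqrt(3) / 3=-112.04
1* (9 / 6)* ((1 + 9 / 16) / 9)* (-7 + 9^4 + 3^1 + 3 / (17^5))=14546878675 / 8519142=1707.55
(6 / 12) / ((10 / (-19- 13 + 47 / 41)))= -253 / 164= -1.54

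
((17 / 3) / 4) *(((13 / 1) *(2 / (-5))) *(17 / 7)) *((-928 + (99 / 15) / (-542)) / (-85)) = -555795773 / 2845500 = -195.32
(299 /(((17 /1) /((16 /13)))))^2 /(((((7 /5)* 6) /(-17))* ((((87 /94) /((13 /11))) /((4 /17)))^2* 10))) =-808905969664 /94490888877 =-8.56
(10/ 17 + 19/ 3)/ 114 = 353/ 5814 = 0.06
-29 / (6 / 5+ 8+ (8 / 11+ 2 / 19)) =-2.89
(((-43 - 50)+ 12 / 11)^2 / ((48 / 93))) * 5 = 158428755 / 1936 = 81833.03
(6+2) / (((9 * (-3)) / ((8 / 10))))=-32 / 135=-0.24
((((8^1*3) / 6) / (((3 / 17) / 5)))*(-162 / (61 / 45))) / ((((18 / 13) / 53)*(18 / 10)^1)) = -17569500 / 61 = -288024.59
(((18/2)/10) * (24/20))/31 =27/775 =0.03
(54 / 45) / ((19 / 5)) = 6 / 19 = 0.32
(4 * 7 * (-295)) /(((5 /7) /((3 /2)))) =-17346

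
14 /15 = 0.93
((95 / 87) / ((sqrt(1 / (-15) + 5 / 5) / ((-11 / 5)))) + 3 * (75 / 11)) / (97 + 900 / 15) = 225 / 1727-209 * sqrt(210) / 191226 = 0.11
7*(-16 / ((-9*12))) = 28 / 27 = 1.04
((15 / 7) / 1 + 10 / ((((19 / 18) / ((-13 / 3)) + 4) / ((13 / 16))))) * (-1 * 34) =-600525 / 4102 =-146.40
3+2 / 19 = 59 / 19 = 3.11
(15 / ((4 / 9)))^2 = 18225 / 16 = 1139.06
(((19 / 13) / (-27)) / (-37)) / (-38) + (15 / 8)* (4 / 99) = 10817 / 142857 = 0.08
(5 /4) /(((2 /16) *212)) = 5 /106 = 0.05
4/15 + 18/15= 22/15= 1.47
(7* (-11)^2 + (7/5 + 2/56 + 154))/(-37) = -3793/140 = -27.09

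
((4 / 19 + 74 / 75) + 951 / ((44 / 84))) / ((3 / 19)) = 28477441 / 2475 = 11506.04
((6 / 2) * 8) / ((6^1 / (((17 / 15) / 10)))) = 34 / 75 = 0.45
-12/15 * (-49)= 196/5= 39.20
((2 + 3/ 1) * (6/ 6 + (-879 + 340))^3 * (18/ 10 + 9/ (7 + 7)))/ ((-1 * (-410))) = -6657067278/ 1435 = -4639071.27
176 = 176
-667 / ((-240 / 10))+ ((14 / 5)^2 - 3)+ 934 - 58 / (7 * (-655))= 531847703 / 550200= 966.64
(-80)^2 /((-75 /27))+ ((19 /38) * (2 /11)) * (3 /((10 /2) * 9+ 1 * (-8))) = -937725 /407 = -2303.99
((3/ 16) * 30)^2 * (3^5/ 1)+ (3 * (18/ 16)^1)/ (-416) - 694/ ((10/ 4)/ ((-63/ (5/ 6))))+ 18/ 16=2385872217/ 83200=28676.35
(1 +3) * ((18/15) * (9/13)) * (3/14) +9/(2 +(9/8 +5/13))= 108828/33215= 3.28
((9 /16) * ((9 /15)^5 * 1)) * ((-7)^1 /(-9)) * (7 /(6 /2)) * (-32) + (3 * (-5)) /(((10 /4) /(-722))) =13529562 /3125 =4329.46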